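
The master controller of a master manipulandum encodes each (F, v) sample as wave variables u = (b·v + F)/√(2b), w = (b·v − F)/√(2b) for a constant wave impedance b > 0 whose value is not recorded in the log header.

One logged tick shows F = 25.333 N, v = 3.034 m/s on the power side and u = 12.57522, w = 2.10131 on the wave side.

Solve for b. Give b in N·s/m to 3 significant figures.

u + w = 14.67653;  u + w = √(2b)·v, so √(2b) = 14.67653/3.034 = 4.83735.
b = (√(2b))²/2 = 23.39999/2 = 11.69999.
(Check via u − w = 2F/√(2b): u − w = 10.47391, 2F/√(2b) = 10.47391.)

b = 11.7 N·s/m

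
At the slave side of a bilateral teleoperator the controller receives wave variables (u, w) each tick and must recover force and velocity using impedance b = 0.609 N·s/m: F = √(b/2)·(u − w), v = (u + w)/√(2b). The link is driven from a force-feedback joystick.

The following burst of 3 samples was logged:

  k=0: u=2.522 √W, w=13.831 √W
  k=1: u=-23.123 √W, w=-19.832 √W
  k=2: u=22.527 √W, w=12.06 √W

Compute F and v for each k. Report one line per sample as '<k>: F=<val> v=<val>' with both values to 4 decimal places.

k=0: u−w=-11.3090, u+w=16.3530; √(b/2)=0.5518, √(2b)=1.1036; F=0.5518×(-11.309)=-6.2405, v=16.3530/1.1036=14.8175
k=1: u−w=-3.2910, u+w=-42.9550; √(b/2)=0.5518, √(2b)=1.1036; F=0.5518×(-3.291)=-1.8160, v=-42.9550/1.1036=-38.9215
k=2: u−w=10.4670, u+w=34.5870; √(b/2)=0.5518, √(2b)=1.1036; F=0.5518×10.467=5.7758, v=34.5870/1.1036=31.3393

0: F=-6.2405 v=14.8175
1: F=-1.8160 v=-38.9215
2: F=5.7758 v=31.3393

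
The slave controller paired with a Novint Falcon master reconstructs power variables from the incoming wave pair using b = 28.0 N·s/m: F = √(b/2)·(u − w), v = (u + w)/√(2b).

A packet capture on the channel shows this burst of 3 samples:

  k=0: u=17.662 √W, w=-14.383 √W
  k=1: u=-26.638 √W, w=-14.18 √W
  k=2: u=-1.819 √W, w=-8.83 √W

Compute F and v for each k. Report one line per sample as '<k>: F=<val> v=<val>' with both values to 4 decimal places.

k=0: u−w=32.0450, u+w=3.2790; √(b/2)=3.7417, √(2b)=7.4833; F=3.7417×32.045=119.9014, v=3.2790/7.4833=0.4382
k=1: u−w=-12.4580, u+w=-40.8180; √(b/2)=3.7417, √(2b)=7.4833; F=3.7417×(-12.458)=-46.6136, v=-40.8180/7.4833=-5.4545
k=2: u−w=7.0110, u+w=-10.6490; √(b/2)=3.7417, √(2b)=7.4833; F=3.7417×7.011=26.2328, v=-10.6490/7.4833=-1.4230

0: F=119.9014 v=0.4382
1: F=-46.6136 v=-5.4545
2: F=26.2328 v=-1.4230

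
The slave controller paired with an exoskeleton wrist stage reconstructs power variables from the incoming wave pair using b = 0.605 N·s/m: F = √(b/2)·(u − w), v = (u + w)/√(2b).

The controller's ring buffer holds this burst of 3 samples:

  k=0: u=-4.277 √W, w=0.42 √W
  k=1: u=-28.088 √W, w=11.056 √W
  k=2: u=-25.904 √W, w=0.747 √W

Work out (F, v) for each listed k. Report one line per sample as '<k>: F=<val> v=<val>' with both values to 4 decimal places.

k=0: u−w=-4.6970, u+w=-3.8570; √(b/2)=0.5500, √(2b)=1.1000; F=0.5500×(-4.697)=-2.5834, v=-3.8570/1.1000=-3.5064
k=1: u−w=-39.1440, u+w=-17.0320; √(b/2)=0.5500, √(2b)=1.1000; F=0.5500×(-39.144)=-21.5292, v=-17.0320/1.1000=-15.4836
k=2: u−w=-26.6510, u+w=-25.1570; √(b/2)=0.5500, √(2b)=1.1000; F=0.5500×(-26.651)=-14.6581, v=-25.1570/1.1000=-22.8700

0: F=-2.5834 v=-3.5064
1: F=-21.5292 v=-15.4836
2: F=-14.6581 v=-22.8700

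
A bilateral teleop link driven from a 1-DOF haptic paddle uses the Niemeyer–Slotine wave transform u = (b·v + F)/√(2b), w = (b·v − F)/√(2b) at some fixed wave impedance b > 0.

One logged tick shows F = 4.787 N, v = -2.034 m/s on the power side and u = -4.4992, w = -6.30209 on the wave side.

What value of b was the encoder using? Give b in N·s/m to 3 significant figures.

b = 14.1 N·s/m

u + w = -10.80129;  u + w = √(2b)·v, so √(2b) = -10.80129/(-2.034) = 5.31037.
b = (√(2b))²/2 = 28.20002/2 = 14.10001.
(Check via u − w = 2F/√(2b): u − w = 1.80289, 2F/√(2b) = 1.80289.)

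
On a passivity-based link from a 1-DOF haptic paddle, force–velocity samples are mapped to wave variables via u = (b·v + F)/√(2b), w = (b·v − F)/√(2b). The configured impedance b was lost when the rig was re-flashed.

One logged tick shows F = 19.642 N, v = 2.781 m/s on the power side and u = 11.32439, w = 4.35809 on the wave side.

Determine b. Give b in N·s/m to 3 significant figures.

b = 15.9 N·s/m

u + w = 15.68248;  u + w = √(2b)·v, so √(2b) = 15.68248/2.781 = 5.63915.
b = (√(2b))²/2 = 31.80003/2 = 15.90001.
(Check via u − w = 2F/√(2b): u − w = 6.96630, 2F/√(2b) = 6.96630.)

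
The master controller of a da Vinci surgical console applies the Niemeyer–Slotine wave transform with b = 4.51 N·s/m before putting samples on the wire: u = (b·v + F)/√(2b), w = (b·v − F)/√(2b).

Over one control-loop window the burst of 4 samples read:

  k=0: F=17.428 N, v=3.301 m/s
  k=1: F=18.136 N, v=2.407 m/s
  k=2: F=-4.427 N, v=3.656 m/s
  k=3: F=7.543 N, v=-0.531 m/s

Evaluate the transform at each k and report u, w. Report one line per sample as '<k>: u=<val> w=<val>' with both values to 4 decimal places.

k=0: b·v=4.51×3.301=14.8875; √(2b)=3.0033; u=(14.8875+17.428)/3.0033=10.7599, w=(14.8875−17.428)/3.0033=-0.8459
k=1: b·v=4.51×2.407=10.8556; √(2b)=3.0033; u=(10.8556+18.136)/3.0033=9.6531, w=(10.8556−18.136)/3.0033=-2.4241
k=2: b·v=4.51×3.656=16.4886; √(2b)=3.0033; u=(16.4886+(-4.427))/3.0033=4.0161, w=(16.4886−(-4.427))/3.0033=6.9641
k=3: b·v=4.51×(-0.531)=-2.3948; √(2b)=3.0033; u=(-2.3948+7.543)/3.0033=1.7142, w=(-2.3948−7.543)/3.0033=-3.3089

0: u=10.7599 w=-0.8459
1: u=9.6531 w=-2.4241
2: u=4.0161 w=6.9641
3: u=1.7142 w=-3.3089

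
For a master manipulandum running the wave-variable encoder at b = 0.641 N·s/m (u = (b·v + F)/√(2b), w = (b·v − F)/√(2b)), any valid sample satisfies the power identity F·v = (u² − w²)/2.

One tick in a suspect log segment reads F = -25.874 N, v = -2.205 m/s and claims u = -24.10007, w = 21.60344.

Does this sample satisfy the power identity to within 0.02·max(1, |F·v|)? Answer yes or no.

yes

F·v = (-25.874)×(-2.205) = 57.0522 W.
(u² − w²)/2 = (580.8134 − 466.7086)/2 = 57.0524 W.
|Δ| = 0.0002;  2% of max(1, |F·v|) = 1.1410.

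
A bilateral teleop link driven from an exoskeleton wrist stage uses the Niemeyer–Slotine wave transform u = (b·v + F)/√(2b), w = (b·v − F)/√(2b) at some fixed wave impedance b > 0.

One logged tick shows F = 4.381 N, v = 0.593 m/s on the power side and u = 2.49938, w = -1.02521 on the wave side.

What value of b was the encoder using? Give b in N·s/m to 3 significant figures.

u + w = 1.47417;  u + w = √(2b)·v, so √(2b) = 1.47417/0.593 = 2.48595.
b = (√(2b))²/2 = 6.17996/2 = 3.08998.
(Check via u − w = 2F/√(2b): u − w = 3.52459, 2F/√(2b) = 3.52460.)

b = 3.09 N·s/m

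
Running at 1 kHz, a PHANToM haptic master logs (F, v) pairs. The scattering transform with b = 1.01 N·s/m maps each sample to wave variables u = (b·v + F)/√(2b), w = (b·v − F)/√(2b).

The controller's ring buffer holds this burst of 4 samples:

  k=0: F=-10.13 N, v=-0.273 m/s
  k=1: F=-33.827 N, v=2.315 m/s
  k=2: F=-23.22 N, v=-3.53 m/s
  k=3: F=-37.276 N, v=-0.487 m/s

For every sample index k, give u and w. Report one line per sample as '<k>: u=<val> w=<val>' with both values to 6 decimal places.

k=0: b·v=1.01×(-0.273)=-0.275730; √(2b)=1.421267; u=(-0.275730+(-10.13))/1.421267=-7.321446, w=(-0.275730−(-10.13))/1.421267=6.933440
k=1: b·v=1.01×2.315=2.338150; √(2b)=1.421267; u=(2.338150+(-33.827))/1.421267=-22.155478, w=(2.338150−(-33.827))/1.421267=25.445711
k=2: b·v=1.01×(-3.53)=-3.565300; √(2b)=1.421267; u=(-3.565300+(-23.22))/1.421267=-18.846071, w=(-3.565300−(-23.22))/1.421267=13.828999
k=3: b·v=1.01×(-0.487)=-0.491870; √(2b)=1.421267; u=(-0.491870+(-37.276))/1.421267=-26.573381, w=(-0.491870−(-37.276))/1.421267=25.881224

0: u=-7.321446 w=6.933440
1: u=-22.155478 w=25.445711
2: u=-18.846071 w=13.828999
3: u=-26.573381 w=25.881224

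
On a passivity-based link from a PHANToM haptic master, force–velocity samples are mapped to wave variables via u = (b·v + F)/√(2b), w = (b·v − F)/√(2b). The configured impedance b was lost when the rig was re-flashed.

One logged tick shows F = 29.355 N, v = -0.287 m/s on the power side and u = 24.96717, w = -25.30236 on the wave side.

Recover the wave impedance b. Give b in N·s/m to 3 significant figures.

u + w = -0.33519;  u + w = √(2b)·v, so √(2b) = -0.33519/(-0.287) = 1.16791.
b = (√(2b))²/2 = 1.36401/2 = 0.68201.
(Check via u − w = 2F/√(2b): u − w = 50.26953, 2F/√(2b) = 50.26931.)

b = 0.682 N·s/m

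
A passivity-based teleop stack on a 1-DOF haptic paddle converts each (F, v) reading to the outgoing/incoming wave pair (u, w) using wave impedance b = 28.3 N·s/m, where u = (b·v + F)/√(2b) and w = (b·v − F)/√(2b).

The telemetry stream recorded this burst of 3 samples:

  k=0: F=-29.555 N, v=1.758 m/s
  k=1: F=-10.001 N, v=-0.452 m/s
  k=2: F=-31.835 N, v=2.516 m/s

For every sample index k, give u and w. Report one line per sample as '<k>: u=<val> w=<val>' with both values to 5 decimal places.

0: u=2.68451 w=10.54144
1: u=-3.02960 w=-0.37093
2: u=5.23279 w=13.69583

k=0: b·v=28.3×1.758=49.75140; √(2b)=7.52330; u=(49.75140+(-29.555))/7.52330=2.68451, w=(49.75140−(-29.555))/7.52330=10.54144
k=1: b·v=28.3×(-0.452)=-12.79160; √(2b)=7.52330; u=(-12.79160+(-10.001))/7.52330=-3.02960, w=(-12.79160−(-10.001))/7.52330=-0.37093
k=2: b·v=28.3×2.516=71.20280; √(2b)=7.52330; u=(71.20280+(-31.835))/7.52330=5.23279, w=(71.20280−(-31.835))/7.52330=13.69583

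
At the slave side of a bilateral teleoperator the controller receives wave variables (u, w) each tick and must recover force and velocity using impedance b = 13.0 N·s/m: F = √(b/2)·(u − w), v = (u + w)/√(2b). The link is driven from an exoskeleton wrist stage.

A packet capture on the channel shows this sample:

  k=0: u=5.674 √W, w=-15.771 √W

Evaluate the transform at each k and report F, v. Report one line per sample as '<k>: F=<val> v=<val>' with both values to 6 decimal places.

0: F=54.674237 v=-1.980185

k=0: u−w=21.445000, u+w=-10.097000; √(b/2)=2.549510, √(2b)=5.099020; F=2.549510×21.445=54.674237, v=-10.097000/5.099020=-1.980185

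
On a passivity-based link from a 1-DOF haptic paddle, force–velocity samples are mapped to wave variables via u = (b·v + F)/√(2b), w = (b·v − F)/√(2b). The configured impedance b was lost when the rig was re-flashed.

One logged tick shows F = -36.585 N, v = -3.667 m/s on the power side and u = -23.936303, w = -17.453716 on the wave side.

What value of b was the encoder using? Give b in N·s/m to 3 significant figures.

u + w = -41.390019;  u + w = √(2b)·v, so √(2b) = -41.390019/(-3.667) = 11.287161.
b = (√(2b))²/2 = 127.400001/2 = 63.700001.
(Check via u − w = 2F/√(2b): u − w = -6.482587, 2F/√(2b) = -6.482587.)

b = 63.7 N·s/m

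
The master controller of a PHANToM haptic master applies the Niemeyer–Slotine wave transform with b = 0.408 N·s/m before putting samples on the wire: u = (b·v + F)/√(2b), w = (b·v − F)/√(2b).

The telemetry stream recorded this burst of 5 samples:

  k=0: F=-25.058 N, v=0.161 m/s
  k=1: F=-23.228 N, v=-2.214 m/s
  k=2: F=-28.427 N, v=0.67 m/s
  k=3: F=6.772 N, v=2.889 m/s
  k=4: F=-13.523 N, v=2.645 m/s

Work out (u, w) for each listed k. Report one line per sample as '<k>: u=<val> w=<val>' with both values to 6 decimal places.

0: u=-27.666954 w=27.812390
1: u=-26.713811 w=24.713845
2: u=-31.166603 w=31.771833
3: u=8.801586 w=-6.191874
4: u=-13.775562 w=16.164863

k=0: b·v=0.408×0.161=0.065688; √(2b)=0.903327; u=(0.065688+(-25.058))/0.903327=-27.666954, w=(0.065688−(-25.058))/0.903327=27.812390
k=1: b·v=0.408×(-2.214)=-0.903312; √(2b)=0.903327; u=(-0.903312+(-23.228))/0.903327=-26.713811, w=(-0.903312−(-23.228))/0.903327=24.713845
k=2: b·v=0.408×0.67=0.273360; √(2b)=0.903327; u=(0.273360+(-28.427))/0.903327=-31.166603, w=(0.273360−(-28.427))/0.903327=31.771833
k=3: b·v=0.408×2.889=1.178712; √(2b)=0.903327; u=(1.178712+6.772)/0.903327=8.801586, w=(1.178712−6.772)/0.903327=-6.191874
k=4: b·v=0.408×2.645=1.079160; √(2b)=0.903327; u=(1.079160+(-13.523))/0.903327=-13.775562, w=(1.079160−(-13.523))/0.903327=16.164863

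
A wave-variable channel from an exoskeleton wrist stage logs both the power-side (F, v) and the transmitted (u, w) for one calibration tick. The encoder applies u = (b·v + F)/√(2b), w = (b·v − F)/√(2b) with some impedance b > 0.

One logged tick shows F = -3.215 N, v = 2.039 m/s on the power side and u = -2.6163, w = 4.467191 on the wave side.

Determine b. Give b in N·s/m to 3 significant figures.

b = 0.412 N·s/m

u + w = 1.850891;  u + w = √(2b)·v, so √(2b) = 1.850891/2.039 = 0.907744.
b = (√(2b))²/2 = 0.824000/2 = 0.412000.
(Check via u − w = 2F/√(2b): u − w = -7.083491, 2F/√(2b) = -7.083491.)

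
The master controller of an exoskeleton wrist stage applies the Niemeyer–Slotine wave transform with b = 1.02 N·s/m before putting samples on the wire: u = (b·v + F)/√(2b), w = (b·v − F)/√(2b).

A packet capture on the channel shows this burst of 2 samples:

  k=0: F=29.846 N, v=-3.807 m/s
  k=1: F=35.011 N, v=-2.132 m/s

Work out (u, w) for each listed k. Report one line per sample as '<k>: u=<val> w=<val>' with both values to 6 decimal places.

k=0: b·v=1.02×(-3.807)=-3.883140; √(2b)=1.428286; u=(-3.883140+29.846)/1.428286=18.177638, w=(-3.883140−29.846)/1.428286=-23.615121
k=1: b·v=1.02×(-2.132)=-2.174640; √(2b)=1.428286; u=(-2.174640+35.011)/1.428286=22.990050, w=(-2.174640−35.011)/1.428286=-26.035156

0: u=18.177638 w=-23.615121
1: u=22.990050 w=-26.035156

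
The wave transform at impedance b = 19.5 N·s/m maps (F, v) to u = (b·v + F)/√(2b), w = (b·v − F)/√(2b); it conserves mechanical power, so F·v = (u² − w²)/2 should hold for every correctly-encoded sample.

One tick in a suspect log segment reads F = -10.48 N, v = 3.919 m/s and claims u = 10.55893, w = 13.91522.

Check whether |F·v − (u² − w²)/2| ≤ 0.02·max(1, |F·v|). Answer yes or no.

yes

F·v = (-10.48)×3.919 = -41.07112 W.
(u² − w²)/2 = (111.49100 − 193.63335)/2 = -41.07117 W.
|Δ| = 0.00005;  2% of max(1, |F·v|) = 0.82142.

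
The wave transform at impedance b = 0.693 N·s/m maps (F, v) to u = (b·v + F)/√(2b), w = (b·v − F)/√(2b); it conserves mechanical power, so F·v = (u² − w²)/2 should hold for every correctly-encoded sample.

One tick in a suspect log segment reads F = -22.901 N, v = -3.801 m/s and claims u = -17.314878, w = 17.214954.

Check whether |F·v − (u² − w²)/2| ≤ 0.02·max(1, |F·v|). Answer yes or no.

no

F·v = (-22.901)×(-3.801) = 87.046701 W.
(u² − w²)/2 = (299.805000 − 296.354641)/2 = 1.725179 W.
|Δ| = 85.321522;  2% of max(1, |F·v|) = 1.740934.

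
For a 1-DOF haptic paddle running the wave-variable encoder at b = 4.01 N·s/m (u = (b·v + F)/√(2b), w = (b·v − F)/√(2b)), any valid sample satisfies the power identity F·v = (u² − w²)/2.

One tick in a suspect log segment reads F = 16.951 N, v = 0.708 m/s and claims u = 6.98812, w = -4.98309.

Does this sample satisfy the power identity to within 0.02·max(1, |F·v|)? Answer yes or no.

yes

F·v = 16.951×0.708 = 12.00131 W.
(u² − w²)/2 = (48.83382 − 24.83119)/2 = 12.00132 W.
|Δ| = 0.00001;  2% of max(1, |F·v|) = 0.24003.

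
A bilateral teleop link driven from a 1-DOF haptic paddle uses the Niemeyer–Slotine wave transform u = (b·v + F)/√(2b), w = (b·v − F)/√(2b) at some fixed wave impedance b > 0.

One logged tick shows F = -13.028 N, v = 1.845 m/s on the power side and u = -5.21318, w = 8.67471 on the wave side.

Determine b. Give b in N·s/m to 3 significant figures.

u + w = 3.46153;  u + w = √(2b)·v, so √(2b) = 3.46153/1.845 = 1.87617.
b = (√(2b))²/2 = 3.52001/2 = 1.76000.
(Check via u − w = 2F/√(2b): u − w = -13.88789, 2F/√(2b) = -13.88788.)

b = 1.76 N·s/m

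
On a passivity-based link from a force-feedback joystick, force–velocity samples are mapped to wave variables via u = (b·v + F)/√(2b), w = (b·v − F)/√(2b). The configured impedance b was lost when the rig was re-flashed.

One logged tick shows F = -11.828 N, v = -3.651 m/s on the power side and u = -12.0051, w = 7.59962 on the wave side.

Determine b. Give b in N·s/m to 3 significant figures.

b = 0.728 N·s/m

u + w = -4.4055;  u + w = √(2b)·v, so √(2b) = -4.4055/(-3.651) = 1.2067.
b = (√(2b))²/2 = 1.4560/2 = 0.7280.
(Check via u − w = 2F/√(2b): u − w = -19.6047, 2F/√(2b) = -19.6047.)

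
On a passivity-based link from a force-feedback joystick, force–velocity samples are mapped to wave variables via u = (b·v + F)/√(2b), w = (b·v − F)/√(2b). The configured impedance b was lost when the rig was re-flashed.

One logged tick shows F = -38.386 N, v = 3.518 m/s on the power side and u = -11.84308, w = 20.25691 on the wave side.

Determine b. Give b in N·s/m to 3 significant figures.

b = 2.86 N·s/m

u + w = 8.41383;  u + w = √(2b)·v, so √(2b) = 8.41383/3.518 = 2.39165.
b = (√(2b))²/2 = 5.72000/2 = 2.86000.
(Check via u − w = 2F/√(2b): u − w = -32.09999, 2F/√(2b) = -32.09999.)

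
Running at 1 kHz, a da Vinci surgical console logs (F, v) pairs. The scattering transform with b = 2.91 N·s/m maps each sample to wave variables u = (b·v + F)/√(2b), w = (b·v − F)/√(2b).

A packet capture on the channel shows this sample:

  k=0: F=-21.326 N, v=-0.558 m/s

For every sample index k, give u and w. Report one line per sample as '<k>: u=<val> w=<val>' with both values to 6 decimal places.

k=0: b·v=2.91×(-0.558)=-1.623780; √(2b)=2.412468; u=(-1.623780+(-21.326))/2.412468=-9.512990, w=(-1.623780−(-21.326))/2.412468=8.166833

0: u=-9.512990 w=8.166833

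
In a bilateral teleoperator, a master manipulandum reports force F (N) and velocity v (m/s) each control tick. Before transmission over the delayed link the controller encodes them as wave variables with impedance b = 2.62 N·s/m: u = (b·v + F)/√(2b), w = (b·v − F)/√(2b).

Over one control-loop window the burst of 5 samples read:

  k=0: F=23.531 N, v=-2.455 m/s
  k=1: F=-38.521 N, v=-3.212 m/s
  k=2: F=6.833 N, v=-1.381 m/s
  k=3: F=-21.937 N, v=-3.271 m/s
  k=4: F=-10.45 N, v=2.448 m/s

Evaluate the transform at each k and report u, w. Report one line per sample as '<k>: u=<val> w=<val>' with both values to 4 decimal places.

0: u=7.4697 w=-13.0894
1: u=-20.5043 w=13.1517
2: u=1.4044 w=-4.5656
3: u=-13.3271 w=5.8394
4: u=-1.7632 w=7.3670

k=0: b·v=2.62×(-2.455)=-6.4321; √(2b)=2.2891; u=(-6.4321+23.531)/2.2891=7.4697, w=(-6.4321−23.531)/2.2891=-13.0894
k=1: b·v=2.62×(-3.212)=-8.4154; √(2b)=2.2891; u=(-8.4154+(-38.521))/2.2891=-20.5043, w=(-8.4154−(-38.521))/2.2891=13.1517
k=2: b·v=2.62×(-1.381)=-3.6182; √(2b)=2.2891; u=(-3.6182+6.833)/2.2891=1.4044, w=(-3.6182−6.833)/2.2891=-4.5656
k=3: b·v=2.62×(-3.271)=-8.5700; √(2b)=2.2891; u=(-8.5700+(-21.937))/2.2891=-13.3271, w=(-8.5700−(-21.937))/2.2891=5.8394
k=4: b·v=2.62×2.448=6.4138; √(2b)=2.2891; u=(6.4138+(-10.45))/2.2891=-1.7632, w=(6.4138−(-10.45))/2.2891=7.3670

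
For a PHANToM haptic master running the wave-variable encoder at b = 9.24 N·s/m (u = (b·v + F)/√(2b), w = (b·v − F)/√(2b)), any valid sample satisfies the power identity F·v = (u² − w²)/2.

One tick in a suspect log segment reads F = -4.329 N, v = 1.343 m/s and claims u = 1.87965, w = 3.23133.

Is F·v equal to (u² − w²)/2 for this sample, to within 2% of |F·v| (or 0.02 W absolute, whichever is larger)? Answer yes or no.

no

F·v = (-4.329)×1.343 = -5.8138 W.
(u² − w²)/2 = (3.5331 − 10.4415)/2 = -3.4542 W.
|Δ| = 2.3596;  2% of max(1, |F·v|) = 0.1163.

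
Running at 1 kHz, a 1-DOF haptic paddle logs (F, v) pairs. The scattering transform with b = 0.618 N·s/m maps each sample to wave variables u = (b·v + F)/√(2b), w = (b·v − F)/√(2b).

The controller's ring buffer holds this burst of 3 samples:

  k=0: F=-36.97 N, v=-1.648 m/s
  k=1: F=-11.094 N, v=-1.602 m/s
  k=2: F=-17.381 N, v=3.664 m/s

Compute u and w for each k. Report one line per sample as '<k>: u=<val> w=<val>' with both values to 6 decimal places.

0: u=-34.169805 w=32.337632
1: u=-10.869330 w=9.088298
2: u=-13.597099 w=17.670571

k=0: b·v=0.618×(-1.648)=-1.018464; √(2b)=1.111755; u=(-1.018464+(-36.97))/1.111755=-34.169805, w=(-1.018464−(-36.97))/1.111755=32.337632
k=1: b·v=0.618×(-1.602)=-0.990036; √(2b)=1.111755; u=(-0.990036+(-11.094))/1.111755=-10.869330, w=(-0.990036−(-11.094))/1.111755=9.088298
k=2: b·v=0.618×3.664=2.264352; √(2b)=1.111755; u=(2.264352+(-17.381))/1.111755=-13.597099, w=(2.264352−(-17.381))/1.111755=17.670571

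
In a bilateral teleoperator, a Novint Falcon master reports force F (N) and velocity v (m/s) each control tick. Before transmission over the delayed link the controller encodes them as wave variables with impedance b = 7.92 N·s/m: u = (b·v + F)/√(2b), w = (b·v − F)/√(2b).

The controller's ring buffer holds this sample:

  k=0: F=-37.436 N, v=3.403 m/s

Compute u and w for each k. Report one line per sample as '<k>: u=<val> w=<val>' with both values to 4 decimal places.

k=0: b·v=7.92×3.403=26.9518; √(2b)=3.9799; u=(26.9518+(-37.436))/3.9799=-2.6343, w=(26.9518−(-37.436))/3.9799=16.1780

0: u=-2.6343 w=16.1780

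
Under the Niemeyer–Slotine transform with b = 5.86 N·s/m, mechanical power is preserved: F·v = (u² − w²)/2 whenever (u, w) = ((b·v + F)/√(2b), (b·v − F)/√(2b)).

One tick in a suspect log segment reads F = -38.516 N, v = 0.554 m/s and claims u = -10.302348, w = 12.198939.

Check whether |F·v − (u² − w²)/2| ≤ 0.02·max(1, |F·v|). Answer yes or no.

F·v = (-38.516)×0.554 = -21.337864 W.
(u² − w²)/2 = (106.138374 − 148.814113)/2 = -21.337869 W.
|Δ| = 0.000005;  2% of max(1, |F·v|) = 0.426757.

yes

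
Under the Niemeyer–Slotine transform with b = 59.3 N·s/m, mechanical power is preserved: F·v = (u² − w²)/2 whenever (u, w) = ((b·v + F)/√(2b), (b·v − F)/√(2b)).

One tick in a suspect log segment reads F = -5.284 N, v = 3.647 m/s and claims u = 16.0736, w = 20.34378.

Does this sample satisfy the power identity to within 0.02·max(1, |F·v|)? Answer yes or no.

F·v = (-5.284)×3.647 = -19.2707 W.
(u² − w²)/2 = (258.3606 − 413.8694)/2 = -77.7544 W.
|Δ| = 58.4836;  2% of max(1, |F·v|) = 0.3854.

no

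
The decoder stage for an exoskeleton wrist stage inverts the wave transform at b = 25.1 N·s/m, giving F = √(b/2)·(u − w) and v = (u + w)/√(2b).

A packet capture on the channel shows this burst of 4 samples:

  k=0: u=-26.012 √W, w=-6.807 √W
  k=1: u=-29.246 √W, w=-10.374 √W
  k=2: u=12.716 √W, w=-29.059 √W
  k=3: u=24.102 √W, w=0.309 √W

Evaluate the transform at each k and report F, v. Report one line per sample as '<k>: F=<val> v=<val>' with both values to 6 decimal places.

k=0: u−w=-19.205000, u+w=-32.819000; √(b/2)=3.542598, √(2b)=7.085196; F=3.542598×(-19.205)=-68.035593, v=-32.819000/7.085196=-4.632053
k=1: u−w=-18.872000, u+w=-39.620000; √(b/2)=3.542598, √(2b)=7.085196; F=3.542598×(-18.872)=-66.855908, v=-39.620000/7.085196=-5.591941
k=2: u−w=41.775000, u+w=-16.343000; √(b/2)=3.542598, √(2b)=7.085196; F=3.542598×41.775=147.992028, v=-16.343000/7.085196=-2.306641
k=3: u−w=23.793000, u+w=24.411000; √(b/2)=3.542598, √(2b)=7.085196; F=3.542598×23.793=84.289032, v=24.411000/7.085196=3.445353

0: F=-68.035593 v=-4.632053
1: F=-66.855908 v=-5.591941
2: F=147.992028 v=-2.306641
3: F=84.289032 v=3.445353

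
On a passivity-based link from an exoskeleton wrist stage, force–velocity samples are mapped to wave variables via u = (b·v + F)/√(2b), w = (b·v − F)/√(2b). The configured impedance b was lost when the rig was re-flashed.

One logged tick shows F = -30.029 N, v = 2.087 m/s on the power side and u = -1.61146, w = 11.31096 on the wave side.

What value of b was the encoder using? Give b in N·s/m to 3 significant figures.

u + w = 9.6995;  u + w = √(2b)·v, so √(2b) = 9.6995/2.087 = 4.6476.
b = (√(2b))²/2 = 21.6000/2 = 10.8000.
(Check via u − w = 2F/√(2b): u − w = -12.9224, 2F/√(2b) = -12.9224.)

b = 10.8 N·s/m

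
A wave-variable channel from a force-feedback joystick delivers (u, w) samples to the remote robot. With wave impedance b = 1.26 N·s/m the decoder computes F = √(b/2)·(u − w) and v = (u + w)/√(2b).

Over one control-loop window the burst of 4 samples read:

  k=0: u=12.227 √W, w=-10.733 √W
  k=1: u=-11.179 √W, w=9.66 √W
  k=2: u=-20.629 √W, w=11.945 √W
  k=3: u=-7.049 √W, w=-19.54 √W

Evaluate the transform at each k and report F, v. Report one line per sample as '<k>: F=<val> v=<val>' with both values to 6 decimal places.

0: F=18.223935 v=0.941132
1: F=-16.540443 v=-0.956880
2: F=-25.854811 v=-5.470406
3: F=9.914424 v=-16.749496

k=0: u−w=22.960000, u+w=1.494000; √(b/2)=0.793725, √(2b)=1.587451; F=0.793725×22.96=18.223935, v=1.494000/1.587451=0.941132
k=1: u−w=-20.839000, u+w=-1.519000; √(b/2)=0.793725, √(2b)=1.587451; F=0.793725×(-20.839)=-16.540443, v=-1.519000/1.587451=-0.956880
k=2: u−w=-32.574000, u+w=-8.684000; √(b/2)=0.793725, √(2b)=1.587451; F=0.793725×(-32.574)=-25.854811, v=-8.684000/1.587451=-5.470406
k=3: u−w=12.491000, u+w=-26.589000; √(b/2)=0.793725, √(2b)=1.587451; F=0.793725×12.491=9.914424, v=-26.589000/1.587451=-16.749496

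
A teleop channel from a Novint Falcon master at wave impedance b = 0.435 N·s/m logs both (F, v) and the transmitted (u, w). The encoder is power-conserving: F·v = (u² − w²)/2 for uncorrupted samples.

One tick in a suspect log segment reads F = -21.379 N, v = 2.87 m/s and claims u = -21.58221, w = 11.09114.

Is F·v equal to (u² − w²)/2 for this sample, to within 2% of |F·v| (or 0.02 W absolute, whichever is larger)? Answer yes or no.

F·v = (-21.379)×2.87 = -61.35773 W.
(u² − w²)/2 = (465.79179 − 123.01339)/2 = 171.38920 W.
|Δ| = 232.74693;  2% of max(1, |F·v|) = 1.22715.

no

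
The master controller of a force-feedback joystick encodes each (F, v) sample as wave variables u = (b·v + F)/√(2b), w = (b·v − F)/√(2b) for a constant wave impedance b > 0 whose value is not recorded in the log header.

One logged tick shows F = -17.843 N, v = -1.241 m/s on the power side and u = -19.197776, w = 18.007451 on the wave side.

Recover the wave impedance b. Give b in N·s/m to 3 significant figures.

b = 0.46 N·s/m

u + w = -1.190325;  u + w = √(2b)·v, so √(2b) = -1.190325/(-1.241) = 0.959166.
b = (√(2b))²/2 = 0.919999/2 = 0.460000.
(Check via u − w = 2F/√(2b): u − w = -37.205227, 2F/√(2b) = -37.205239.)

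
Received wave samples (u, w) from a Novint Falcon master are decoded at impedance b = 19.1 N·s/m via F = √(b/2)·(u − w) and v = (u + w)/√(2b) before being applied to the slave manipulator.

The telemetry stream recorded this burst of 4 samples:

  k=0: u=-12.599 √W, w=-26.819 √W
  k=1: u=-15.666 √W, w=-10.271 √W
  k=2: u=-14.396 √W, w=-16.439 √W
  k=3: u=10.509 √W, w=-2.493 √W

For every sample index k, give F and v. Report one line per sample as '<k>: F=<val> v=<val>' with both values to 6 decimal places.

k=0: u−w=14.220000, u+w=-39.418000; √(b/2)=3.090307, √(2b)=6.180615; F=3.090307×14.22=43.944172, v=-39.418000/6.180615=-6.377683
k=1: u−w=-5.395000, u+w=-25.937000; √(b/2)=3.090307, √(2b)=6.180615; F=3.090307×(-5.395)=-16.672209, v=-25.937000/6.180615=-4.196508
k=2: u−w=2.043000, u+w=-30.835000; √(b/2)=3.090307, √(2b)=6.180615; F=3.090307×2.043=6.313498, v=-30.835000/6.180615=-4.988986
k=3: u−w=13.002000, u+w=8.016000; √(b/2)=3.090307, √(2b)=6.180615; F=3.090307×13.002=40.180177, v=8.016000/6.180615=1.296958

0: F=43.944172 v=-6.377683
1: F=-16.672209 v=-4.196508
2: F=6.313498 v=-4.988986
3: F=40.180177 v=1.296958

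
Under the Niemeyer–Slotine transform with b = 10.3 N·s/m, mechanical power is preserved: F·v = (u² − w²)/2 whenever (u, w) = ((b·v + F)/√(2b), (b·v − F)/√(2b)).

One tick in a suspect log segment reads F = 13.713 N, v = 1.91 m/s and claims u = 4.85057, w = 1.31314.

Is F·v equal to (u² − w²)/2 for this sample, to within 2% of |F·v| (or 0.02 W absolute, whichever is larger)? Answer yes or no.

no

F·v = 13.713×1.91 = 26.1918 W.
(u² − w²)/2 = (23.5280 − 1.7243)/2 = 10.9018 W.
|Δ| = 15.2900;  2% of max(1, |F·v|) = 0.5238.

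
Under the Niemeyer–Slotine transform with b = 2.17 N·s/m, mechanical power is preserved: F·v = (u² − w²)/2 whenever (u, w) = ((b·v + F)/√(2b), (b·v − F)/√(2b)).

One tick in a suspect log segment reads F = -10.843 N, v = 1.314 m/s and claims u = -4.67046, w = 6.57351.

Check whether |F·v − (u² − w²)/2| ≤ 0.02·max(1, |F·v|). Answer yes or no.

F·v = (-10.843)×1.314 = -14.24770 W.
(u² − w²)/2 = (21.81320 − 43.21103)/2 = -10.69892 W.
|Δ| = 3.54878;  2% of max(1, |F·v|) = 0.28495.

no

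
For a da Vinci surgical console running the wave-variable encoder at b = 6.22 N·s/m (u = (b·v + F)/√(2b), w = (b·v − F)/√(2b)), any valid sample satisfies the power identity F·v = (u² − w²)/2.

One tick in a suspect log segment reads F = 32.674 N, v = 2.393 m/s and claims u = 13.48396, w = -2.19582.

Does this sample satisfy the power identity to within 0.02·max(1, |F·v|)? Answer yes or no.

no

F·v = 32.674×2.393 = 78.1889 W.
(u² − w²)/2 = (181.8172 − 4.8216)/2 = 88.4978 W.
|Δ| = 10.3089;  2% of max(1, |F·v|) = 1.5638.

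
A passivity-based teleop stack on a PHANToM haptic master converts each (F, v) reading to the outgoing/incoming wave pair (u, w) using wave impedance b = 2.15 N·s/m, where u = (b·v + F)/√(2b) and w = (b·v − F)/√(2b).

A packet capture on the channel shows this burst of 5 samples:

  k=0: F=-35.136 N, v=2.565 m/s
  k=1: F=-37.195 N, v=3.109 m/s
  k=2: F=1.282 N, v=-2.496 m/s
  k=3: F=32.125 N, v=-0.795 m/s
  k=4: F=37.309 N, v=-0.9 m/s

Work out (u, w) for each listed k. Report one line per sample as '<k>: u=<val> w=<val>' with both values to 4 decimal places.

k=0: b·v=2.15×2.565=5.5147; √(2b)=2.0736; u=(5.5147+(-35.136))/2.0736=-14.2846, w=(5.5147−(-35.136))/2.0736=19.6035
k=1: b·v=2.15×3.109=6.6843; √(2b)=2.0736; u=(6.6843+(-37.195))/2.0736=-14.7135, w=(6.6843−(-37.195))/2.0736=21.1605
k=2: b·v=2.15×(-2.496)=-5.3664; √(2b)=2.0736; u=(-5.3664+1.282)/2.0736=-1.9697, w=(-5.3664−1.282)/2.0736=-3.2061
k=3: b·v=2.15×(-0.795)=-1.7092; √(2b)=2.0736; u=(-1.7092+32.125)/2.0736=14.6678, w=(-1.7092−32.125)/2.0736=-16.3163
k=4: b·v=2.15×(-0.9)=-1.9350; √(2b)=2.0736; u=(-1.9350+37.309)/2.0736=17.0589, w=(-1.9350−37.309)/2.0736=-18.9251

0: u=-14.2846 w=19.6035
1: u=-14.7135 w=21.1605
2: u=-1.9697 w=-3.2061
3: u=14.6678 w=-16.3163
4: u=17.0589 w=-18.9251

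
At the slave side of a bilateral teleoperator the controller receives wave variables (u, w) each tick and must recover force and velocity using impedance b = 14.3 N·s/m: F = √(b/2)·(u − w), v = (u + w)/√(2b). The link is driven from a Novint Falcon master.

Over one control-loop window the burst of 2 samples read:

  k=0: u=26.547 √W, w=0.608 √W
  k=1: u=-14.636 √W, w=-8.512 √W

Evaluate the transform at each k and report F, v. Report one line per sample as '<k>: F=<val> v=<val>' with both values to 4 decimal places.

0: F=69.3595 v=5.0777
1: F=-16.3753 v=-4.3284

k=0: u−w=25.9390, u+w=27.1550; √(b/2)=2.6739, √(2b)=5.3479; F=2.6739×25.939=69.3595, v=27.1550/5.3479=5.0777
k=1: u−w=-6.1240, u+w=-23.1480; √(b/2)=2.6739, √(2b)=5.3479; F=2.6739×(-6.124)=-16.3753, v=-23.1480/5.3479=-4.3284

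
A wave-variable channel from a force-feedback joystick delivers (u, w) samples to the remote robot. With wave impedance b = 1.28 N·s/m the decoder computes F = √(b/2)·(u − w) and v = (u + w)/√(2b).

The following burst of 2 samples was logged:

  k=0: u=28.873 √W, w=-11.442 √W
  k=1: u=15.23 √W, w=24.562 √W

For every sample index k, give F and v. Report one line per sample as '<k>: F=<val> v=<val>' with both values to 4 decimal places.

0: F=32.2520 v=10.8944
1: F=-7.4656 v=24.8700

k=0: u−w=40.3150, u+w=17.4310; √(b/2)=0.8000, √(2b)=1.6000; F=0.8000×40.315=32.2520, v=17.4310/1.6000=10.8944
k=1: u−w=-9.3320, u+w=39.7920; √(b/2)=0.8000, √(2b)=1.6000; F=0.8000×(-9.332)=-7.4656, v=39.7920/1.6000=24.8700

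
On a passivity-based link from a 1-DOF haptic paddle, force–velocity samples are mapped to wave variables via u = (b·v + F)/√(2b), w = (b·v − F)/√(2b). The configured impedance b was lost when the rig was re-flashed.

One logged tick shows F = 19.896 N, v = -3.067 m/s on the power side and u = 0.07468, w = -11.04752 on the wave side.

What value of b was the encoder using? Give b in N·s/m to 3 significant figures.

b = 6.4 N·s/m

u + w = -10.9728;  u + w = √(2b)·v, so √(2b) = -10.9728/(-3.067) = 3.5777.
b = (√(2b))²/2 = 12.8000/2 = 6.4000.
(Check via u − w = 2F/√(2b): u − w = 11.1222, 2F/√(2b) = 11.1222.)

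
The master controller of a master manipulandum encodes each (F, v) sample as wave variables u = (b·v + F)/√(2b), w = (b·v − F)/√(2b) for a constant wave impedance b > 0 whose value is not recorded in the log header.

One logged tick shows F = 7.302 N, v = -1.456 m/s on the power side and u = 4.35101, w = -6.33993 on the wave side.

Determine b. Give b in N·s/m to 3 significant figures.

b = 0.933 N·s/m

u + w = -1.98892;  u + w = √(2b)·v, so √(2b) = -1.98892/(-1.456) = 1.36602.
b = (√(2b))²/2 = 1.86600/2 = 0.93300.
(Check via u − w = 2F/√(2b): u − w = 10.69094, 2F/√(2b) = 10.69094.)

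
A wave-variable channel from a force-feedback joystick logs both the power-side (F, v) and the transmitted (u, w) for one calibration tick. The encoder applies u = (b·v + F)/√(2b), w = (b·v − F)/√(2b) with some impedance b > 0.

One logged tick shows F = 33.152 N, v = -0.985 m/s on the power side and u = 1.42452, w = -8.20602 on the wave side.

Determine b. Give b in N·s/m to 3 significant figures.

b = 23.7 N·s/m

u + w = -6.78150;  u + w = √(2b)·v, so √(2b) = -6.78150/(-0.985) = 6.88477.
b = (√(2b))²/2 = 47.40008/2 = 23.70004.
(Check via u − w = 2F/√(2b): u − w = 9.63054, 2F/√(2b) = 9.63053.)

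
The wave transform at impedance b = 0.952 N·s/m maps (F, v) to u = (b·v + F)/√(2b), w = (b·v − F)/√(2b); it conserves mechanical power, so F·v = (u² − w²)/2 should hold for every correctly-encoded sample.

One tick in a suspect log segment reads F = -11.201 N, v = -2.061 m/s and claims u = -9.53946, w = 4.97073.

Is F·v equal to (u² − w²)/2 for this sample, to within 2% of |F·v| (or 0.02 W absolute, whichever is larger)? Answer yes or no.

F·v = (-11.201)×(-2.061) = 23.0853 W.
(u² − w²)/2 = (91.0013 − 24.7082)/2 = 33.1466 W.
|Δ| = 10.0613;  2% of max(1, |F·v|) = 0.4617.

no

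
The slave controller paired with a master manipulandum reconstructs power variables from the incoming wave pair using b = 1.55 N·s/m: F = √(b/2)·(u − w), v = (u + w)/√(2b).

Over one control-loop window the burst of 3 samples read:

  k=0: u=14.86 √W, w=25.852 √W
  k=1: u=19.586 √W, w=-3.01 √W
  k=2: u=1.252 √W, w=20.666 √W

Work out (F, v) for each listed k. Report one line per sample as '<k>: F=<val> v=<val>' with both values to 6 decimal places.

0: F=-9.676707 v=23.122862
1: F=19.892182 v=9.414535
2: F=-17.090937 v=12.448587

k=0: u−w=-10.992000, u+w=40.712000; √(b/2)=0.880341, √(2b)=1.760682; F=0.880341×(-10.992)=-9.676707, v=40.712000/1.760682=23.122862
k=1: u−w=22.596000, u+w=16.576000; √(b/2)=0.880341, √(2b)=1.760682; F=0.880341×22.596=19.892182, v=16.576000/1.760682=9.414535
k=2: u−w=-19.414000, u+w=21.918000; √(b/2)=0.880341, √(2b)=1.760682; F=0.880341×(-19.414)=-17.090937, v=21.918000/1.760682=12.448587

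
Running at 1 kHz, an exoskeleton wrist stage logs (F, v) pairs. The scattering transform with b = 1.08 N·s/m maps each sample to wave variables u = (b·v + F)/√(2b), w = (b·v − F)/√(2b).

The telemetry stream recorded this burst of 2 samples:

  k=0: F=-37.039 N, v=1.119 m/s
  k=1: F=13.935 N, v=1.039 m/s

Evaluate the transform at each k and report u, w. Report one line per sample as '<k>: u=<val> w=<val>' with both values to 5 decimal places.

0: u=-24.37955 w=26.02414
1: u=10.24507 w=-8.71806

k=0: b·v=1.08×1.119=1.20852; √(2b)=1.46969; u=(1.20852+(-37.039))/1.46969=-24.37955, w=(1.20852−(-37.039))/1.46969=26.02414
k=1: b·v=1.08×1.039=1.12212; √(2b)=1.46969; u=(1.12212+13.935)/1.46969=10.24507, w=(1.12212−13.935)/1.46969=-8.71806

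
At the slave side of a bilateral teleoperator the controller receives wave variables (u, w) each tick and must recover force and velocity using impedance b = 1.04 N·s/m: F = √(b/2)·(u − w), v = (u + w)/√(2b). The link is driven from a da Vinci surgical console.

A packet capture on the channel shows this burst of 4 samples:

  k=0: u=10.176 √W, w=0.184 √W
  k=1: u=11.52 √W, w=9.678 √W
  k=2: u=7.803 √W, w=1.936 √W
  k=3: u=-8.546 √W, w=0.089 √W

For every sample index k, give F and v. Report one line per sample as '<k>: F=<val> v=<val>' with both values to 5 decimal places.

0: F=7.20533 v=7.18337
1: F=1.32829 v=14.69817
2: F=4.23075 v=6.75278
3: F=-6.22679 v=-5.86387

k=0: u−w=9.99200, u+w=10.36000; √(b/2)=0.72111, √(2b)=1.44222; F=0.72111×9.992=7.20533, v=10.36000/1.44222=7.18337
k=1: u−w=1.84200, u+w=21.19800; √(b/2)=0.72111, √(2b)=1.44222; F=0.72111×1.842=1.32829, v=21.19800/1.44222=14.69817
k=2: u−w=5.86700, u+w=9.73900; √(b/2)=0.72111, √(2b)=1.44222; F=0.72111×5.867=4.23075, v=9.73900/1.44222=6.75278
k=3: u−w=-8.63500, u+w=-8.45700; √(b/2)=0.72111, √(2b)=1.44222; F=0.72111×(-8.635)=-6.22679, v=-8.45700/1.44222=-5.86387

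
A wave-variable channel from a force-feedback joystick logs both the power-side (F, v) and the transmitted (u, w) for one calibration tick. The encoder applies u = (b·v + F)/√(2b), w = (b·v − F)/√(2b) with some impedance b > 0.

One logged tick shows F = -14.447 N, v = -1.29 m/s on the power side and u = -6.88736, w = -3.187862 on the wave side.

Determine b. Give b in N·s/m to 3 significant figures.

u + w = -10.075222;  u + w = √(2b)·v, so √(2b) = -10.075222/(-1.29) = 7.810250.
b = (√(2b))²/2 = 60.999999/2 = 30.500000.
(Check via u − w = 2F/√(2b): u − w = -3.699498, 2F/√(2b) = -3.699498.)

b = 30.5 N·s/m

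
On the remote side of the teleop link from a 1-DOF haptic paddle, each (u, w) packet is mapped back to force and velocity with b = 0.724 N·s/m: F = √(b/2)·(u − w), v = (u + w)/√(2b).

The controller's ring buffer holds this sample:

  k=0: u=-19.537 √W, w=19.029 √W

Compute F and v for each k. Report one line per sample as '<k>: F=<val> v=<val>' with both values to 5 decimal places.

k=0: u−w=-38.56600, u+w=-0.50800; √(b/2)=0.60166, √(2b)=1.20333; F=0.60166×(-38.566)=-23.20379, v=-0.50800/1.20333=-0.42216

0: F=-23.20379 v=-0.42216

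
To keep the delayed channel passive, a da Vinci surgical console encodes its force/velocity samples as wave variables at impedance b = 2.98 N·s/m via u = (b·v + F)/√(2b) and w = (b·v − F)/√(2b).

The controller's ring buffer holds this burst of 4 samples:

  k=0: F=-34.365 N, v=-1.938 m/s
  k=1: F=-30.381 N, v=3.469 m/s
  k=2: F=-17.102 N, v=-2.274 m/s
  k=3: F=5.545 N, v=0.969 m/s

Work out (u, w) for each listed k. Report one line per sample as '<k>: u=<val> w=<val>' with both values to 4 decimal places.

k=0: b·v=2.98×(-1.938)=-5.7752; √(2b)=2.4413; u=(-5.7752+(-34.365))/2.4413=-16.4421, w=(-5.7752−(-34.365))/2.4413=11.7108
k=1: b·v=2.98×3.469=10.3376; √(2b)=2.4413; u=(10.3376+(-30.381))/2.4413=-8.2101, w=(10.3376−(-30.381))/2.4413=16.6790
k=2: b·v=2.98×(-2.274)=-6.7765; √(2b)=2.4413; u=(-6.7765+(-17.102))/2.4413=-9.7810, w=(-6.7765−(-17.102))/2.4413=4.2295
k=3: b·v=2.98×0.969=2.8876; √(2b)=2.4413; u=(2.8876+5.545)/2.4413=3.4541, w=(2.8876−5.545)/2.4413=-1.0885

0: u=-16.4421 w=11.7108
1: u=-8.2101 w=16.6790
2: u=-9.7810 w=4.2295
3: u=3.4541 w=-1.0885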